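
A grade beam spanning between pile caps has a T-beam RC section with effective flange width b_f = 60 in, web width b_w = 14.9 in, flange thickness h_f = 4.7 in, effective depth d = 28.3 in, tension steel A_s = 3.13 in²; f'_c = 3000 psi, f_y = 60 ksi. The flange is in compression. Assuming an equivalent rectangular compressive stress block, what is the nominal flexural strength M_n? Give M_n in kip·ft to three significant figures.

Tension: T = A_s f_y = 3.13 × 60 = 187.8 kips.
Try a within the flange: a = T/(0.85 f'_c b_f) = 187.8/(0.85 × 3 × 60) = 1.227 in.
Since a = 1.227 ≤ h_f = 4.7 in, the stress block lies entirely in the flange; analyse as a rectangular beam of width b_f.
M_n = T(d − a/2) = 187.8 × (28.3 − 0.6135) = 5199.5 kip·in.
M_n = 5199.5/12 = 433.29 kip·ft.

M_n ≈ 433 kip·ft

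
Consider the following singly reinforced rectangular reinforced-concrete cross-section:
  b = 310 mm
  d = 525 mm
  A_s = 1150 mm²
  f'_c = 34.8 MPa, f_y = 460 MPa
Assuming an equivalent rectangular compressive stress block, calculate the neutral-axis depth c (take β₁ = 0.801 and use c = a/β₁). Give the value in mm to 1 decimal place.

T = A_s f_y = 1150 × 460 = 529000 N = 529 kN.
Setting C = 0.85 f'_c a b equal to T: a = 529000/(0.85 × 34.8 × 310) = 57.689 mm.
With β₁ = 0.801, c = a/β₁ = 57.689/0.801 = 72.0 mm.

c ≈ 72.0 mm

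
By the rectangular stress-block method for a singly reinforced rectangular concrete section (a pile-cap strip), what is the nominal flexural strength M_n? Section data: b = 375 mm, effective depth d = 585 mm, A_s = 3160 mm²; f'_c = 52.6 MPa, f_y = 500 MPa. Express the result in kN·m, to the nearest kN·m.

T = A_s f_y = 3160 × 500 = 1580000 N = 1580 kN.
From C = T: a = T/(0.85 f'_c b) = 1580000/(0.85 × 52.6 × 375) = 94.24 mm.
M_n = T(d − a/2) = 1580 kN × (585 − 47.12) mm = 849.85 kN·m.

M_n ≈ 850 kN·m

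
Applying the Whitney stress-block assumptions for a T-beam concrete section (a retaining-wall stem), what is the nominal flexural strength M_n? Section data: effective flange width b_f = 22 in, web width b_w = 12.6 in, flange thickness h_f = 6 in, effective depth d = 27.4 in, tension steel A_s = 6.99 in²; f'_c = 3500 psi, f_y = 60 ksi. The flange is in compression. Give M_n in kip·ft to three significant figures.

Tension: T = A_s f_y = 6.99 × 60 = 419.4 kips.
Try a within the flange: a = T/(0.85 f'_c b_f) = 419.4/(0.85 × 3.5 × 22) = 6.408 in.
a = 6.408 > h_f = 6 in: the block extends into the web. Split into flange-overhang and web parts.
C_f = 0.85 f'_c (b_f − b_w) h_f = 0.85 × 3.5 × (22 − 12.6) × 6 = 167.8 kips.
Remaining web compression depth: a_w = (T − C_f)/(0.85 f'_c b_w) = (419.4 − 167.8)/(0.85 × 3.5 × 12.6) = 6.712 in.
M_n = C_f(d − h_f/2) + (T − C_f)(d − a_w/2) = 167.8 × (27.4 − 3) + 251.6 × (27.4 − 3.356) = 4094.3 + 6049.5 = 10143.8 kip·in.
M_n = 10143.8/12 = 845.32 kip·ft.

M_n ≈ 845 kip·ft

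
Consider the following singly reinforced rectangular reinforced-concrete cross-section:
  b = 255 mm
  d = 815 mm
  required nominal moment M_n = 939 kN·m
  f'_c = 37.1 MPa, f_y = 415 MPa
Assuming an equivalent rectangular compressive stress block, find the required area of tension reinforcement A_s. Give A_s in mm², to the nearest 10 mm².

A_s ≈ 3080 mm²

With M_n = 0.85 f'_c a b (d − a/2), solve the quadratic for a:
a = d − √(d² − 2M_n/(0.85 f'_c b)) = 815 − √(815² − 2 × 939×10⁶/(0.85 × 37.1 × 255)) = 158.73 mm.
A_s = 0.85 f'_c a b / f_y = 0.85 × 37.1 × 158.73 × 255 / 415 = 3075.7 mm².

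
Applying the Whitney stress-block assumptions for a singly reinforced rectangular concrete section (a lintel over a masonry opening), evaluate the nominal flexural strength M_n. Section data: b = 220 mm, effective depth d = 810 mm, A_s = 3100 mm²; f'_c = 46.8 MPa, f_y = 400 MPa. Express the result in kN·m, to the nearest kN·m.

T = A_s f_y = 3100 × 400 = 1240000 N = 1240 kN.
From C = T: a = T/(0.85 f'_c b) = 1240000/(0.85 × 46.8 × 220) = 141.69 mm.
M_n = T(d − a/2) = 1240 kN × (810 − 70.845) mm = 916.55 kN·m.

M_n ≈ 917 kN·m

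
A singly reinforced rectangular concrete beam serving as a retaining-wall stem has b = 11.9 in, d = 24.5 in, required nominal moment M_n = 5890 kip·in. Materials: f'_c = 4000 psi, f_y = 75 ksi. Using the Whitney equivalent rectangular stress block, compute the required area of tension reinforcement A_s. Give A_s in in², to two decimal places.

A_s ≈ 3.73 in²

From M_n = 0.85 f'_c a b (d − a/2):
a = d − √(d² − 2M_n/(0.85 f'_c b)) = 24.5 − √(24.5² − 2 × 5890/(0.85 × 4 × 11.9)) = 6.919 in.
A_s = 0.85 f'_c a b / f_y = 0.85 × 4 × 6.919 × 11.9 / 75 = 3.733 in².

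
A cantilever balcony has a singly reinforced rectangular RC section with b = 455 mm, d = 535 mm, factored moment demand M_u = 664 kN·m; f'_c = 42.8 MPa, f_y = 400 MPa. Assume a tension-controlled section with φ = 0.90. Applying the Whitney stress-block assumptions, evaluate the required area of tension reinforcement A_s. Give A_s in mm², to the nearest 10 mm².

A_s ≈ 3770 mm²

M_n = M_u/φ = 664/0.90 = 737.778 kN·m.
With M_n = 0.85 f'_c a b (d − a/2), solve the quadratic for a:
a = d − √(d² − 2M_n/(0.85 f'_c b)) = 535 − √(535² − 2 × 737.778×10⁶/(0.85 × 42.8 × 455)) = 91.06 mm.
A_s = 0.85 f'_c a b / f_y = 0.85 × 42.8 × 91.06 × 455 / 400 = 3768.3 mm².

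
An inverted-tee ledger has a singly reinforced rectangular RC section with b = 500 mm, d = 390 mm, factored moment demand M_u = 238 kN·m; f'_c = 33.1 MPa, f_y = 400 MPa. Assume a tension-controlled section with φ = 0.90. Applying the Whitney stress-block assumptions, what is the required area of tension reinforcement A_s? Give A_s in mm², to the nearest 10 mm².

M_n = M_u/φ = 238/0.90 = 264.444 kN·m.
With M_n = 0.85 f'_c a b (d − a/2), solve the quadratic for a:
a = d − √(d² − 2M_n/(0.85 f'_c b)) = 390 − √(390² − 2 × 264.444×10⁶/(0.85 × 33.1 × 500)) = 51.62 mm.
A_s = 0.85 f'_c a b / f_y = 0.85 × 33.1 × 51.62 × 500 / 400 = 1815.4 mm².

A_s ≈ 1820 mm²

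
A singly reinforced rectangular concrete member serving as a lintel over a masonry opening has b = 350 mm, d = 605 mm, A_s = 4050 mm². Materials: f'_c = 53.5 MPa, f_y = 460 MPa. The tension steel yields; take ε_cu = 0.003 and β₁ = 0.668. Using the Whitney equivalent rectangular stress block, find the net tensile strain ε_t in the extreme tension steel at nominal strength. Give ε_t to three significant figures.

ε_t ≈ 0.00736

a = A_s f_y/(0.85 f'_c b) = 117.05 mm.
β₁ = 0.668, so c = a/β₁ = 117.05/0.668 = 175.22 mm.
From the linear strain diagram with ε_cu = 0.003: ε_t = 0.003 (d − c)/c = 0.003 × (605 − 175.22)/175.22 = 0.00736.
Since ε_t ≥ 0.005, the section is tension-controlled.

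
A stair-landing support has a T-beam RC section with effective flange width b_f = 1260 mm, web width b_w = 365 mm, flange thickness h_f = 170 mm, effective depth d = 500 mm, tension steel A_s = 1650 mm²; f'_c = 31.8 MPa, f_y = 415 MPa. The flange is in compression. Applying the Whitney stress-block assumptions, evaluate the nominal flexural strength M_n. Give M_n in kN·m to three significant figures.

M_n ≈ 335 kN·m

Tension: T = A_s f_y = 1650 × 415 = 684750 N.
Try a within the flange: a = T/(0.85 f'_c b_f) = 684750/(0.85 × 31.8 × 1260) = 20.11 mm.
Since a = 20.11 ≤ h_f = 170 mm, the stress block lies entirely in the flange; analyse as a rectangular beam of width b_f.
M_n = T(d − a/2) = 684750 × (500 − 10.055) = 335.49 × 10⁶ N·mm.
M_n = 335.49 kN·m.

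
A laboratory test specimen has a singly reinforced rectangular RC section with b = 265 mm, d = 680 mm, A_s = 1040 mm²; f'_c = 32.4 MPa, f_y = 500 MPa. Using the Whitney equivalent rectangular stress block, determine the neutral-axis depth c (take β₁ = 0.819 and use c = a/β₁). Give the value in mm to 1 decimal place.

c ≈ 87.0 mm

T = A_s f_y = 1040 × 500 = 520000 N = 520 kN.
Setting C = 0.85 f'_c a b equal to T: a = 520000/(0.85 × 32.4 × 265) = 71.251 mm.
With β₁ = 0.819, c = a/β₁ = 71.251/0.819 = 87.0 mm.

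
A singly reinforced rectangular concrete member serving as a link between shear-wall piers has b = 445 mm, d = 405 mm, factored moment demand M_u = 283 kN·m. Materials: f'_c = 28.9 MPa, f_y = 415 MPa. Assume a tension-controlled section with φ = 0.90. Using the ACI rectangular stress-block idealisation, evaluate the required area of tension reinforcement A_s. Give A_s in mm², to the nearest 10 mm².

M_n = M_u/φ = 283/0.90 = 314.444 kN·m.
With M_n = 0.85 f'_c a b (d − a/2), solve the quadratic for a:
a = d − √(d² − 2M_n/(0.85 f'_c b)) = 405 − √(405² − 2 × 314.444×10⁶/(0.85 × 28.9 × 445)) = 78.66 mm.
A_s = 0.85 f'_c a b / f_y = 0.85 × 28.9 × 78.66 × 445 / 415 = 2072.0 mm².

A_s ≈ 2070 mm²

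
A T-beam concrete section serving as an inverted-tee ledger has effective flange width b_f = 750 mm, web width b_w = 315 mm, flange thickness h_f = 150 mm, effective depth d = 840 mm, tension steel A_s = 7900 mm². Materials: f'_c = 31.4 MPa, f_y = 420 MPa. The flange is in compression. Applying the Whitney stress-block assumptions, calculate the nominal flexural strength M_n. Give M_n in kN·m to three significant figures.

Tension: T = A_s f_y = 7900 × 420 = 3318000 N.
Try a within the flange: a = T/(0.85 f'_c b_f) = 3318000/(0.85 × 31.4 × 750) = 165.75 mm.
a = 165.75 > h_f = 150 mm: the block extends into the web. Split into flange-overhang and web parts.
C_f = 0.85 f'_c (b_f − b_w) h_f = 0.85 × 31.4 × (750 − 315) × 150 = 1741523 N.
Remaining web compression depth: a_w = (T − C_f)/(0.85 f'_c b_w) = (3318000 − 1741523)/(0.85 × 31.4 × 315) = 187.51 mm.
M_n = C_f(d − h_f/2) + (T − C_f)(d − a_w/2) = 1741523 × (840 − 75) + 1576477 × (840 − 93.755) = 1332.27 + 1176.44 = 2508.71 × 10⁶ N·mm.
M_n = 2508.71 kN·m.

M_n ≈ 2510 kN·m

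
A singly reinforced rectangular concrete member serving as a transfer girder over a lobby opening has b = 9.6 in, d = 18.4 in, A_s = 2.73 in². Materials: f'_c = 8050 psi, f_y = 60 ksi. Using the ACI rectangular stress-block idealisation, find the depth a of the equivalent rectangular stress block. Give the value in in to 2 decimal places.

T = A_s f_y = 2.73 × 60 = 163.8 kips.
a = T/(0.85 f'_c b) = 163.8/(0.85 × 8.05 × 9.6) = 2.49 in.

a ≈ 2.49 in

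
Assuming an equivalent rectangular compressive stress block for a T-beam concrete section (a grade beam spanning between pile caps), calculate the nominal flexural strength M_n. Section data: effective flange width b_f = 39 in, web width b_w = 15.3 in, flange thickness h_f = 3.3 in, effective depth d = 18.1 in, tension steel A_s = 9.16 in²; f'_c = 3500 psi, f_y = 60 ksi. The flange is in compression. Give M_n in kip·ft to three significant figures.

Tension: T = A_s f_y = 9.16 × 60 = 549.6 kips.
Try a within the flange: a = T/(0.85 f'_c b_f) = 549.6/(0.85 × 3.5 × 39) = 4.737 in.
a = 4.737 > h_f = 3.3 in: the block extends into the web. Split into flange-overhang and web parts.
C_f = 0.85 f'_c (b_f − b_w) h_f = 0.85 × 3.5 × (39 − 15.3) × 3.3 = 232.7 kips.
Remaining web compression depth: a_w = (T − C_f)/(0.85 f'_c b_w) = (549.6 − 232.7)/(0.85 × 3.5 × 15.3) = 6.962 in.
M_n = C_f(d − h_f/2) + (T − C_f)(d − a_w/2) = 232.7 × (18.1 − 1.65) + 316.9 × (18.1 − 3.481) = 3827.9 + 4632.8 = 8460.7 kip·in.
M_n = 8460.7/12 = 705.06 kip·ft.

M_n ≈ 705 kip·ft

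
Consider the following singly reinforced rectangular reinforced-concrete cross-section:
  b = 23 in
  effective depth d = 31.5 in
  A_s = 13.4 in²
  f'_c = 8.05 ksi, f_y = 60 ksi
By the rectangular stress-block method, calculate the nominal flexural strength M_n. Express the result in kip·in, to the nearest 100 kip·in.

T = A_s f_y = 13.4 × 60 = 804 kips.
a = T/(0.85 f'_c b) = 804/(0.85 × 8.05 × 23) = 5.109 in.
M_n = T(d − a/2) = 804 × (31.5 − 2.5545) = 23272.2 kip·in.

M_n ≈ 23300 kip·in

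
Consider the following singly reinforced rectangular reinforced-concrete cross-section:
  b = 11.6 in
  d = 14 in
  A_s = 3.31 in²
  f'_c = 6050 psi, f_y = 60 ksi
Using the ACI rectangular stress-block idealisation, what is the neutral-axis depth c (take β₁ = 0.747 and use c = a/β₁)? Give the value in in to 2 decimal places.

c ≈ 4.46 in

T = A_s f_y = 3.31 × 60 = 198.6 kips.
a = T/(0.85 f'_c b) = 198.6/(0.85 × 6.05 × 11.6) = 3.3293 in.
With β₁ = 0.747, c = a/β₁ = 3.3293/0.747 = 4.46 in.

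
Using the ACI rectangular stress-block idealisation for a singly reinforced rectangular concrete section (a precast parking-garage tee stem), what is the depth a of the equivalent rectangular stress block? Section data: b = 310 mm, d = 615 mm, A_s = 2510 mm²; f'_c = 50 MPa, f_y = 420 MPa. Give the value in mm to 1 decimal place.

T = A_s f_y = 2510 × 420 = 1054200 N = 1054.2 kN.
Setting C = 0.85 f'_c a b equal to T: a = 1054200/(0.85 × 50 × 310) = 80.0 mm.

a ≈ 80.0 mm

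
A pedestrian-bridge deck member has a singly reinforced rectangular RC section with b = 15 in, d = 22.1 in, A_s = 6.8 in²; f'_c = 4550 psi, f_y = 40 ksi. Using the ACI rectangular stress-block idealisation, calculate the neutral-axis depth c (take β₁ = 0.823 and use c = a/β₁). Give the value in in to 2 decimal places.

c ≈ 5.70 in

T = A_s f_y = 6.8 × 40 = 272 kips.
a = T/(0.85 f'_c b) = 272/(0.85 × 4.55 × 15) = 4.6886 in.
With β₁ = 0.823, c = a/β₁ = 4.6886/0.823 = 5.70 in.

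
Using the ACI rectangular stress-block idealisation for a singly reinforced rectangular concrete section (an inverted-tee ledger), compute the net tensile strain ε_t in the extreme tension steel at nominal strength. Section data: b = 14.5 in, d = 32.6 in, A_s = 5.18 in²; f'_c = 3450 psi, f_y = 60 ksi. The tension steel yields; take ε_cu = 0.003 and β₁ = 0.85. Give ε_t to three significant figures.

a = A_s f_y/(0.85 f'_c b) = 7.309 in.
β₁ = 0.85, so c = a/β₁ = 7.309/0.85 = 8.599 in.
From the linear strain diagram with ε_cu = 0.003: ε_t = 0.003 (d − c)/c = 0.003 × (32.6 − 8.599)/8.599 = 0.00837.
Since ε_t ≥ 0.005, the section is tension-controlled.

ε_t ≈ 0.00837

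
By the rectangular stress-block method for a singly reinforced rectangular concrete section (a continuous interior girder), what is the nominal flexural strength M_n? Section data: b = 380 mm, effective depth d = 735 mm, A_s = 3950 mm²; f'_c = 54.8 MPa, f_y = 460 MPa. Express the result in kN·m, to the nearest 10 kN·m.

T = A_s f_y = 3950 × 460 = 1817000 N = 1817 kN.
From C = T: a = T/(0.85 f'_c b) = 1817000/(0.85 × 54.8 × 380) = 102.65 mm.
M_n = T(d − a/2) = 1817 kN × (735 − 51.325) mm = 1242.24 kN·m.

M_n ≈ 1240 kN·m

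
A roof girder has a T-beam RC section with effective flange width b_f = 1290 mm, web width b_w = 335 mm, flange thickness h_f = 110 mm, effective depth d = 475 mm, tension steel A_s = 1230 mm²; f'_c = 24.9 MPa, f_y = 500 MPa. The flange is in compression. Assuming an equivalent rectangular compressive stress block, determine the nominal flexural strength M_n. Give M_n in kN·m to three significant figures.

Tension: T = A_s f_y = 1230 × 500 = 615000 N.
Try a within the flange: a = T/(0.85 f'_c b_f) = 615000/(0.85 × 24.9 × 1290) = 22.53 mm.
Since a = 22.53 ≤ h_f = 110 mm, the stress block lies entirely in the flange; analyse as a rectangular beam of width b_f.
M_n = T(d − a/2) = 615000 × (475 − 11.265) = 285.20 × 10⁶ N·mm.
M_n = 285.20 kN·m.

M_n ≈ 285 kN·m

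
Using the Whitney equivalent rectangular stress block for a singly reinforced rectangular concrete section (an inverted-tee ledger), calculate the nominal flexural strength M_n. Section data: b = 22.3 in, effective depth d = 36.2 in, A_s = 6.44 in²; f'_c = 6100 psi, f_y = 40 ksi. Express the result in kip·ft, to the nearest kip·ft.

M_n ≈ 753 kip·ft

T = A_s f_y = 6.44 × 40 = 257.6 kips.
a = T/(0.85 f'_c b) = 257.6/(0.85 × 6.1 × 22.3) = 2.228 in.
M_n = T(d − a/2) = 257.6 × (36.2 − 1.114) = 9038.2 kip·in = 9038.2/12 = 753.18 kip·ft.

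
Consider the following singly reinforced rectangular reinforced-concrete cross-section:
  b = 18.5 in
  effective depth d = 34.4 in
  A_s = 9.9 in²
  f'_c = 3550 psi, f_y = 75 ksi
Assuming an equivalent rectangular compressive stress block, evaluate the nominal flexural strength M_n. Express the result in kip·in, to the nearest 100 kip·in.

M_n ≈ 20600 kip·in

T = A_s f_y = 9.9 × 75 = 742.5 kips.
a = T/(0.85 f'_c b) = 742.5/(0.85 × 3.55 × 18.5) = 13.301 in.
M_n = T(d − a/2) = 742.5 × (34.4 − 6.6505) = 20604.0 kip·in.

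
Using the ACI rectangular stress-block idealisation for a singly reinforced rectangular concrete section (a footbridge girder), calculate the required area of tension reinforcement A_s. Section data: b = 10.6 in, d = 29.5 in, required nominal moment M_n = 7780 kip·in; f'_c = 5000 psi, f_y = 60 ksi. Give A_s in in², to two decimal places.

From M_n = 0.85 f'_c a b (d − a/2):
a = d − √(d² − 2M_n/(0.85 f'_c b)) = 29.5 − √(29.5² − 2 × 7780/(0.85 × 5 × 10.6)) = 6.590 in.
A_s = 0.85 f'_c a b / f_y = 0.85 × 5 × 6.590 × 10.6 / 60 = 4.948 in².

A_s ≈ 4.95 in²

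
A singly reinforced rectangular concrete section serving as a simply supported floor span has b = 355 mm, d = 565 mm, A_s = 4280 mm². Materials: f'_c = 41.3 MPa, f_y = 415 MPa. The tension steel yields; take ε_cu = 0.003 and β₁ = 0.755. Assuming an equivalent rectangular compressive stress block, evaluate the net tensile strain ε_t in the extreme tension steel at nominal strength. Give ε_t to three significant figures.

a = A_s f_y/(0.85 f'_c b) = 142.53 mm.
β₁ = 0.755, so c = a/β₁ = 142.53/0.755 = 188.78 mm.
From the linear strain diagram with ε_cu = 0.003: ε_t = 0.003 (d − c)/c = 0.003 × (565 − 188.78)/188.78 = 0.00598.
Since ε_t ≥ 0.005, the section is tension-controlled.

ε_t ≈ 0.00598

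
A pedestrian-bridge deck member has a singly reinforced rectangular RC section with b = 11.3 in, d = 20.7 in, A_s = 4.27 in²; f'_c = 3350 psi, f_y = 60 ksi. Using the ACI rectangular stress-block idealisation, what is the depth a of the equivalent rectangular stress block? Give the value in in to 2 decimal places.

T = A_s f_y = 4.27 × 60 = 256.2 kips.
a = T/(0.85 f'_c b) = 256.2/(0.85 × 3.35 × 11.3) = 7.96 in.

a ≈ 7.96 in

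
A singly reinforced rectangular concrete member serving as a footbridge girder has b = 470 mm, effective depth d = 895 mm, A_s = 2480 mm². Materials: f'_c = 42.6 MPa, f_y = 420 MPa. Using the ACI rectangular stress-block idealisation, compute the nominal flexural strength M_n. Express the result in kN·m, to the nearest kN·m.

T = A_s f_y = 2480 × 420 = 1041600 N = 1041.6 kN.
From C = T: a = T/(0.85 f'_c b) = 1041600/(0.85 × 42.6 × 470) = 61.20 mm.
M_n = T(d − a/2) = 1041.6 kN × (895 − 30.6) mm = 900.36 kN·m.

M_n ≈ 900 kN·m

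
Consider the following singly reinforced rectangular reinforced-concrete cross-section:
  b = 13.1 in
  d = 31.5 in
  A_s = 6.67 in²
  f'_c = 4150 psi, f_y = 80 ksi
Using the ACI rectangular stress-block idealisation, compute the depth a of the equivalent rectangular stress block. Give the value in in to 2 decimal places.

a ≈ 11.55 in

T = A_s f_y = 6.67 × 80 = 533.6 kips.
a = T/(0.85 f'_c b) = 533.6/(0.85 × 4.15 × 13.1) = 11.55 in.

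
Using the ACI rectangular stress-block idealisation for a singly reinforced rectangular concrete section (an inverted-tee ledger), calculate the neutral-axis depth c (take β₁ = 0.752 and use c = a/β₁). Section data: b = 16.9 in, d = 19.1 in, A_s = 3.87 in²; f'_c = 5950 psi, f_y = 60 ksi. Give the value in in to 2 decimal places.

c ≈ 3.61 in

T = A_s f_y = 3.87 × 60 = 232.2 kips.
a = T/(0.85 f'_c b) = 232.2/(0.85 × 5.95 × 16.9) = 2.7167 in.
With β₁ = 0.752, c = a/β₁ = 2.7167/0.752 = 3.61 in.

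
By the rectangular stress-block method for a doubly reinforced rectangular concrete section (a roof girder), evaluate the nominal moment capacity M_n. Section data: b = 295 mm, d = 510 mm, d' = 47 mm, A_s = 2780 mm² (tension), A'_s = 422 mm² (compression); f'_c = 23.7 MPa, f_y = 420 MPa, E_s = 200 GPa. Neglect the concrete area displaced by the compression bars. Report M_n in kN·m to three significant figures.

Assume both tension and compression steel yield.
Net tension couple steel: A_s − A'_s = 2358 mm².
a = (A_s − A'_s) f_y / (0.85 f'_c b) = 990360/(0.85 × 23.7 × 295) = 166.65 mm.
c = a/β₁ = 166.65/0.85 = 196.06 mm; ε'_s = 0.003(c − d')/c = 0.0023 ≥ f_y/E_s = 0.0021, so compression steel does yield.
M_n = (A_s − A'_s) f_y (d − a/2) + A'_s f_y (d − d') = [990360 × (510 − 83.325) + 177240 × (510 − 47)] × 10⁻⁶ = 422.56 + 82.06 = 504.62 kN·m.

M_n ≈ 505 kN·m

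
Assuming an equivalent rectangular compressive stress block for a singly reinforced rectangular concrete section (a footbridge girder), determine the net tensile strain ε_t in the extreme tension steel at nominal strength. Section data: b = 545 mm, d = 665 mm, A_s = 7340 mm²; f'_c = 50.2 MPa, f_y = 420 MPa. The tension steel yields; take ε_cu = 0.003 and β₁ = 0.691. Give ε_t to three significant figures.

a = A_s f_y/(0.85 f'_c b) = 132.56 mm.
β₁ = 0.691, so c = a/β₁ = 132.56/0.691 = 191.84 mm.
From the linear strain diagram with ε_cu = 0.003: ε_t = 0.003 (d − c)/c = 0.003 × (665 − 191.84)/191.84 = 0.00740.
Since ε_t ≥ 0.005, the section is tension-controlled.

ε_t ≈ 0.00740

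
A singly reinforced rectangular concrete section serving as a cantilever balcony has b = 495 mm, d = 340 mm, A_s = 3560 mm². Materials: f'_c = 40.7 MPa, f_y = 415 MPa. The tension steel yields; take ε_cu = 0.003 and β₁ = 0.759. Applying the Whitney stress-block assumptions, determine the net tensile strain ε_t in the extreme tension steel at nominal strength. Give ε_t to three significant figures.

a = A_s f_y/(0.85 f'_c b) = 86.27 mm.
β₁ = 0.759, so c = a/β₁ = 86.27/0.759 = 113.66 mm.
From the linear strain diagram with ε_cu = 0.003: ε_t = 0.003 (d − c)/c = 0.003 × (340 − 113.66)/113.66 = 0.00597.
Since ε_t ≥ 0.005, the section is tension-controlled.

ε_t ≈ 0.00597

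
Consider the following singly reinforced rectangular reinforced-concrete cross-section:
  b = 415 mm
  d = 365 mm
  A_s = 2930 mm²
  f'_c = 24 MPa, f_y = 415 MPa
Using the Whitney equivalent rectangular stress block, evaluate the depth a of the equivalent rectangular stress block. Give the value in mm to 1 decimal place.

T = A_s f_y = 2930 × 415 = 1215950 N = 1215.95 kN.
Setting C = 0.85 f'_c a b equal to T: a = 1215950/(0.85 × 24 × 415) = 143.6 mm.

a ≈ 143.6 mm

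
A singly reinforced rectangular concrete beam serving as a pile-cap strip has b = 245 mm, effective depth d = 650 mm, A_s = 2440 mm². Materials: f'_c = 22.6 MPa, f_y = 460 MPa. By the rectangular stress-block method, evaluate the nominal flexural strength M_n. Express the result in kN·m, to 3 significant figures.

T = A_s f_y = 2440 × 460 = 1122400 N = 1122.4 kN.
From C = T: a = T/(0.85 f'_c b) = 1122400/(0.85 × 22.6 × 245) = 238.48 mm.
M_n = T(d − a/2) = 1122.4 kN × (650 − 119.24) mm = 595.73 kN·m.

M_n ≈ 596 kN·m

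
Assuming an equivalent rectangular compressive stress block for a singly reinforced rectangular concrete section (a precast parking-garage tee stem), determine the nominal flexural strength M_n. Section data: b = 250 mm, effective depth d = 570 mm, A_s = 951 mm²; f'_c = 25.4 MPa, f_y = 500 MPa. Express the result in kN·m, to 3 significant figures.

T = A_s f_y = 951 × 500 = 475500 N = 475.5 kN.
From C = T: a = T/(0.85 f'_c b) = 475500/(0.85 × 25.4 × 250) = 88.10 mm.
M_n = T(d − a/2) = 475.5 kN × (570 − 44.05) mm = 250.09 kN·m.

M_n ≈ 250 kN·m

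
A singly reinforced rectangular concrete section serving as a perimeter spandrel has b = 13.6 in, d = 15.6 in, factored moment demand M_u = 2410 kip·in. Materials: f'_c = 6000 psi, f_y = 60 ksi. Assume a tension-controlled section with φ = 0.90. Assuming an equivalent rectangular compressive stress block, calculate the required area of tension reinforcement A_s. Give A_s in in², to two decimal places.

A_s ≈ 3.13 in²

M_n = M_u/φ = 2410/0.90 = 2677.78 kip·in.
From M_n = 0.85 f'_c a b (d − a/2):
a = d − √(d² − 2M_n/(0.85 f'_c b)) = 15.6 − √(15.6² − 2 × 2677.78/(0.85 × 6 × 13.6)) = 2.710 in.
A_s = 0.85 f'_c a b / f_y = 0.85 × 6 × 2.710 × 13.6 / 60 = 3.133 in².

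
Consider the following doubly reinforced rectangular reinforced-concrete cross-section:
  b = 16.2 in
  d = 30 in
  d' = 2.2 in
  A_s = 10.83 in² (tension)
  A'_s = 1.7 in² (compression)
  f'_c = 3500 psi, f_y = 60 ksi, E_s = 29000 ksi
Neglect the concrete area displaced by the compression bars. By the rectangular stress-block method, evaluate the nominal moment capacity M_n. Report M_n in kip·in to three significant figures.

Assume both steels yield.
a = (A_s − A'_s) f_y/(0.85 f'_c b) = (10.83 − 1.7) × 60/(0.85 × 3.5 × 16.2) = 11.366 in.
c = a/β₁ = 11.366/0.85 = 13.372 in; ε'_s = 0.003(c − d')/c = 0.0025 ≥ ε_y = 0.0021, so the compression steel yields.
M_n = (A_s − A'_s) f_y (d − a/2) + A'_s f_y (d − d') = 547.8 × (30 − 5.683) + 102 × (30 − 2.2) = 13320.9 + 2835.6 = 16156.5 kip·in.

M_n ≈ 16200 kip·in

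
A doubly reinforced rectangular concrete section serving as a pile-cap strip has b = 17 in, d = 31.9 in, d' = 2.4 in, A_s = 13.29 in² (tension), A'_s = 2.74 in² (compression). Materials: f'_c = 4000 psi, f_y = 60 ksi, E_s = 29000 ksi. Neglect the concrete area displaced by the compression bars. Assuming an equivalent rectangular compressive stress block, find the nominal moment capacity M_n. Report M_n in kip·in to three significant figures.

Assume both steels yield.
a = (A_s − A'_s) f_y/(0.85 f'_c b) = (13.29 − 2.74) × 60/(0.85 × 4 × 17) = 10.952 in.
c = a/β₁ = 10.952/0.85 = 12.885 in; ε'_s = 0.003(c − d')/c = 0.0024 ≥ ε_y = 0.0021, so the compression steel yields.
M_n = (A_s − A'_s) f_y (d − a/2) + A'_s f_y (d − d') = 633 × (31.9 − 5.476) + 164.4 × (31.9 − 2.4) = 16726.4 + 4849.8 = 21576.2 kip·in.

M_n ≈ 21600 kip·in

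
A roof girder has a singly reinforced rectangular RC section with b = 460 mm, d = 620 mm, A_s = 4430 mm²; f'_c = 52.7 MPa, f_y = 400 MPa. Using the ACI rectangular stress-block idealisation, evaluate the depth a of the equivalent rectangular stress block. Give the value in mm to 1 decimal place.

T = A_s f_y = 4430 × 400 = 1772000 N = 1772 kN.
Setting C = 0.85 f'_c a b equal to T: a = 1772000/(0.85 × 52.7 × 460) = 86.0 mm.

a ≈ 86.0 mm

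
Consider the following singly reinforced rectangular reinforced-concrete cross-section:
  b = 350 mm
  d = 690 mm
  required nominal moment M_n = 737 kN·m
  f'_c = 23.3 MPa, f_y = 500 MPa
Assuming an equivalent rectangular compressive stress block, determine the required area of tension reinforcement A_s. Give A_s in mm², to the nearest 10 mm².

A_s ≈ 2450 mm²

With M_n = 0.85 f'_c a b (d − a/2), solve the quadratic for a:
a = d − √(d² − 2M_n/(0.85 f'_c b)) = 690 − √(690² − 2 × 737×10⁶/(0.85 × 23.3 × 350)) = 176.72 mm.
A_s = 0.85 f'_c a b / f_y = 0.85 × 23.3 × 176.72 × 350 / 500 = 2450.0 mm².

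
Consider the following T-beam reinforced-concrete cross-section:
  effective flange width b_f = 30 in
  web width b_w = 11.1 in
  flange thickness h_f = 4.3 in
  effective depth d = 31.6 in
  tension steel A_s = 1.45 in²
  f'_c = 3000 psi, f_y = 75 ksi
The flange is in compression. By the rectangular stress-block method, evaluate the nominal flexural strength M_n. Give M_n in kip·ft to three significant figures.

Tension: T = A_s f_y = 1.45 × 75 = 108.75 kips.
Try a within the flange: a = T/(0.85 f'_c b_f) = 108.75/(0.85 × 3 × 30) = 1.422 in.
Since a = 1.422 ≤ h_f = 4.3 in, the stress block lies entirely in the flange; analyse as a rectangular beam of width b_f.
M_n = T(d − a/2) = 108.75 × (31.6 − 0.711) = 3359.2 kip·in.
M_n = 3359.2/12 = 279.93 kip·ft.

M_n ≈ 280 kip·ft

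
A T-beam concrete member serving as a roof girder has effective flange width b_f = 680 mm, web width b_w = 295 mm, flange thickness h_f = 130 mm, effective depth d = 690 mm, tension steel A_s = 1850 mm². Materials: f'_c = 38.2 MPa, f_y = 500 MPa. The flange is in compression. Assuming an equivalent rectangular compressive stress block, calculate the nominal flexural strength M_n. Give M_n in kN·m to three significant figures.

Tension: T = A_s f_y = 1850 × 500 = 925000 N.
Try a within the flange: a = T/(0.85 f'_c b_f) = 925000/(0.85 × 38.2 × 680) = 41.89 mm.
Since a = 41.89 ≤ h_f = 130 mm, the stress block lies entirely in the flange; analyse as a rectangular beam of width b_f.
M_n = T(d − a/2) = 925000 × (690 − 20.945) = 618.88 × 10⁶ N·mm.
M_n = 618.88 kN·m.

M_n ≈ 619 kN·m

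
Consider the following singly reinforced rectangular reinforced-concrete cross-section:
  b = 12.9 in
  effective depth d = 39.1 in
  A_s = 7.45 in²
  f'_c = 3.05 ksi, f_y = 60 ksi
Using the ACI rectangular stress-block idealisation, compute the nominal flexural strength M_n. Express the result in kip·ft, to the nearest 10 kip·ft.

T = A_s f_y = 7.45 × 60 = 447 kips.
a = T/(0.85 f'_c b) = 447/(0.85 × 3.05 × 12.9) = 13.366 in.
M_n = T(d − a/2) = 447 × (39.1 − 6.683) = 14490.4 kip·in = 14490.4/12 = 1207.53 kip·ft.

M_n ≈ 1210 kip·ft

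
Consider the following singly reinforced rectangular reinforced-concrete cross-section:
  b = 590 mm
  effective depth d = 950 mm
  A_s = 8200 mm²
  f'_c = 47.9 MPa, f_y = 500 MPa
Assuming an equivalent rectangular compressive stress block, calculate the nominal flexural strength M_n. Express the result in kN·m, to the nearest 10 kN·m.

M_n ≈ 3550 kN·m

T = A_s f_y = 8200 × 500 = 4100000 N = 4100 kN.
From C = T: a = T/(0.85 f'_c b) = 4100000/(0.85 × 47.9 × 590) = 170.68 mm.
M_n = T(d − a/2) = 4100 kN × (950 − 85.34) mm = 3545.11 kN·m.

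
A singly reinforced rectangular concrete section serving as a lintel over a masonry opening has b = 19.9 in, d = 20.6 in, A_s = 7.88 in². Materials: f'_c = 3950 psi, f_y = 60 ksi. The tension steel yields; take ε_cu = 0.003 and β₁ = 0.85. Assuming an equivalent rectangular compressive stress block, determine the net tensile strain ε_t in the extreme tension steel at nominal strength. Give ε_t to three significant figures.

ε_t ≈ 0.00442

a = A_s f_y/(0.85 f'_c b) = 7.076 in.
β₁ = 0.85, so c = a/β₁ = 7.076/0.85 = 8.325 in.
From the linear strain diagram with ε_cu = 0.003: ε_t = 0.003 (d − c)/c = 0.003 × (20.6 − 8.325)/8.325 = 0.00442.
ε_t is between 0.004 and 0.005 — transition zone.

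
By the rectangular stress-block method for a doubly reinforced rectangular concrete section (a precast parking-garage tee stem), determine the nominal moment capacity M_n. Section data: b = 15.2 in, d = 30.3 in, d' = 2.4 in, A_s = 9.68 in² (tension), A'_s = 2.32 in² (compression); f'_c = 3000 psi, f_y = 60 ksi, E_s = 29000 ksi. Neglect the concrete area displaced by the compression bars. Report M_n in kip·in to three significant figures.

Assume both steels yield.
a = (A_s − A'_s) f_y/(0.85 f'_c b) = (9.68 − 2.32) × 60/(0.85 × 3 × 15.2) = 11.393 in.
c = a/β₁ = 11.393/0.85 = 13.404 in; ε'_s = 0.003(c − d')/c = 0.0025 ≥ ε_y = 0.0021, so the compression steel yields.
M_n = (A_s − A'_s) f_y (d − a/2) + A'_s f_y (d − d') = 441.6 × (30.3 − 5.6965) + 139.2 × (30.3 − 2.4) = 10864.9 + 3883.7 = 14748.6 kip·in.

M_n ≈ 14700 kip·in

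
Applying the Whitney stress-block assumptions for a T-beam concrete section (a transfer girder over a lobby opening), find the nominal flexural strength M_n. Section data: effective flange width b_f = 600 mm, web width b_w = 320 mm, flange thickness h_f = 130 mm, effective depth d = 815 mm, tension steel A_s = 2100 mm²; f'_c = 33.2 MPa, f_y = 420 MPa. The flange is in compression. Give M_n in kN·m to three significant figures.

Tension: T = A_s f_y = 2100 × 420 = 882000 N.
Try a within the flange: a = T/(0.85 f'_c b_f) = 882000/(0.85 × 33.2 × 600) = 52.09 mm.
Since a = 52.09 ≤ h_f = 130 mm, the stress block lies entirely in the flange; analyse as a rectangular beam of width b_f.
M_n = T(d − a/2) = 882000 × (815 − 26.045) = 695.86 × 10⁶ N·mm.
M_n = 695.86 kN·m.

M_n ≈ 696 kN·m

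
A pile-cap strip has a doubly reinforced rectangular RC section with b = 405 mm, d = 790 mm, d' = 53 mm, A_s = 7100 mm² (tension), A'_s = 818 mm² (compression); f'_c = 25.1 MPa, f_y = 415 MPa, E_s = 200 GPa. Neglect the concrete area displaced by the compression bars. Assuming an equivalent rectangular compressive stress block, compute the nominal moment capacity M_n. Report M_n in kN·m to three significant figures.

Assume both tension and compression steel yield.
Net tension couple steel: A_s − A'_s = 6282 mm².
a = (A_s − A'_s) f_y / (0.85 f'_c b) = 2607030/(0.85 × 25.1 × 405) = 301.72 mm.
c = a/β₁ = 301.72/0.85 = 354.96 mm; ε'_s = 0.003(c − d')/c = 0.0026 ≥ f_y/E_s = 0.0021, so compression steel does yield.
M_n = (A_s − A'_s) f_y (d − a/2) + A'_s f_y (d − d') = [2607030 × (790 − 150.86) + 339470 × (790 − 53)] × 10⁻⁶ = 1666.26 + 250.19 = 1916.45 kN·m.

M_n ≈ 1920 kN·m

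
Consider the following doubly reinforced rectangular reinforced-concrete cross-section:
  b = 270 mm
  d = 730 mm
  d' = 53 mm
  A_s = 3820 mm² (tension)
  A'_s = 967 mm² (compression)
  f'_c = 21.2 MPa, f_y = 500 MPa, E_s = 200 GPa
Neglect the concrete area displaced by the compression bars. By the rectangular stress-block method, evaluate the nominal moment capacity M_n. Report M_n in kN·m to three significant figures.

Assume both tension and compression steel yield.
Net tension couple steel: A_s − A'_s = 2853 mm².
a = (A_s − A'_s) f_y / (0.85 f'_c b) = 1426500/(0.85 × 21.2 × 270) = 293.19 mm.
c = a/β₁ = 293.19/0.85 = 344.93 mm; ε'_s = 0.003(c − d')/c = 0.0025 ≥ f_y/E_s = 0.0025, so compression steel does yield.
M_n = (A_s − A'_s) f_y (d − a/2) + A'_s f_y (d − d') = [1426500 × (730 − 146.595) + 483500 × (730 − 53)] × 10⁻⁶ = 832.23 + 327.33 = 1159.56 kN·m.

M_n ≈ 1160 kN·m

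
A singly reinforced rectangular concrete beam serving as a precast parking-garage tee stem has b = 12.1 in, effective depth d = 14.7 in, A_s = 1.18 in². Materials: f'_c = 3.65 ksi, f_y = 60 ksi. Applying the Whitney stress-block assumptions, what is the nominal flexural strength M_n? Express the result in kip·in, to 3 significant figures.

M_n ≈ 974 kip·in

T = A_s f_y = 1.18 × 60 = 70.8 kips.
a = T/(0.85 f'_c b) = 70.8/(0.85 × 3.65 × 12.1) = 1.886 in.
M_n = T(d − a/2) = 70.8 × (14.7 − 0.943) = 974.0 kip·in.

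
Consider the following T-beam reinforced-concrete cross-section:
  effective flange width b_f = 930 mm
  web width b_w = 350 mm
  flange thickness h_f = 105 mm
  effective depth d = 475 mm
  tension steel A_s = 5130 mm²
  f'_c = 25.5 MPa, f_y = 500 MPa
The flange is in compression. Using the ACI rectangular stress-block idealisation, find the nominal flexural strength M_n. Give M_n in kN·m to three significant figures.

M_n ≈ 1050 kN·m

Tension: T = A_s f_y = 5130 × 500 = 2565000 N.
Try a within the flange: a = T/(0.85 f'_c b_f) = 2565000/(0.85 × 25.5 × 930) = 127.25 mm.
a = 127.25 > h_f = 105 mm: the block extends into the web. Split into flange-overhang and web parts.
C_f = 0.85 f'_c (b_f − b_w) h_f = 0.85 × 25.5 × (930 − 350) × 105 = 1320008 N.
Remaining web compression depth: a_w = (T − C_f)/(0.85 f'_c b_w) = (2565000 − 1320008)/(0.85 × 25.5 × 350) = 164.11 mm.
M_n = C_f(d − h_f/2) + (T − C_f)(d − a_w/2) = 1320008 × (475 − 52.5) + 1244992 × (475 − 82.055) = 557.70 + 489.21 = 1046.91 × 10⁶ N·mm.
M_n = 1046.91 kN·m.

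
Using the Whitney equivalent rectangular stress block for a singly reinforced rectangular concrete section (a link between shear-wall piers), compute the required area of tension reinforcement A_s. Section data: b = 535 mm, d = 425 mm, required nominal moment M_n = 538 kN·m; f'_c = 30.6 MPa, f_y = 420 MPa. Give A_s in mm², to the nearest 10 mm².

With M_n = 0.85 f'_c a b (d − a/2), solve the quadratic for a:
a = d − √(d² − 2M_n/(0.85 f'_c b)) = 425 − √(425² − 2 × 538×10⁶/(0.85 × 30.6 × 535)) = 103.60 mm.
A_s = 0.85 f'_c a b / f_y = 0.85 × 30.6 × 103.60 × 535 / 420 = 3432.5 mm².

A_s ≈ 3430 mm²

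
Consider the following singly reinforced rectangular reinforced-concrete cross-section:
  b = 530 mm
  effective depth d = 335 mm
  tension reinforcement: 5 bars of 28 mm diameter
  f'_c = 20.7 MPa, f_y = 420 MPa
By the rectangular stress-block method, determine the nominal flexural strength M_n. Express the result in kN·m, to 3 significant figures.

M_n ≈ 344 kN·m

A_s = 5 × 616 = 3080 mm².
T = A_s f_y = 3080 × 420 = 1293600 N = 1293.6 kN.
From C = T: a = T/(0.85 f'_c b) = 1293600/(0.85 × 20.7 × 530) = 138.72 mm.
M_n = T(d − a/2) = 1293.6 kN × (335 − 69.36) mm = 343.63 kN·m.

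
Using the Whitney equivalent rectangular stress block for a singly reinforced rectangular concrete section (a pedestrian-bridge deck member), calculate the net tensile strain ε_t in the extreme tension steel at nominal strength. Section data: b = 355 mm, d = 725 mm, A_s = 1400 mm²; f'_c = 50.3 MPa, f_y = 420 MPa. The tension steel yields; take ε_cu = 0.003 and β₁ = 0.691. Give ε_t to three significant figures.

a = A_s f_y/(0.85 f'_c b) = 38.74 mm.
β₁ = 0.691, so c = a/β₁ = 38.74/0.691 = 56.06 mm.
From the linear strain diagram with ε_cu = 0.003: ε_t = 0.003 (d − c)/c = 0.003 × (725 − 56.06)/56.06 = 0.0358.
Since ε_t ≥ 0.005, the section is tension-controlled.

ε_t ≈ 0.0358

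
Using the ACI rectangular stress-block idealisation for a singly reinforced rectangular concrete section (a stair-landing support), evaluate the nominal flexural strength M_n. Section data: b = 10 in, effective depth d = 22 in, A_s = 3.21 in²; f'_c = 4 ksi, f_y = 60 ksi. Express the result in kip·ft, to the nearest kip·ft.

T = A_s f_y = 3.21 × 60 = 192.6 kips.
a = T/(0.85 f'_c b) = 192.6/(0.85 × 4 × 10) = 5.665 in.
M_n = T(d − a/2) = 192.6 × (22 − 2.8325) = 3691.7 kip·in = 3691.7/12 = 307.64 kip·ft.

M_n ≈ 308 kip·ft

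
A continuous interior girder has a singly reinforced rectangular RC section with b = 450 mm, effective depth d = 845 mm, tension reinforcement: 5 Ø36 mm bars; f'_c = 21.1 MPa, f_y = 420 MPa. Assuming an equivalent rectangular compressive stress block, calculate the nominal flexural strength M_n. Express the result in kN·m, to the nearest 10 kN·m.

A_s = 5 × 1018 = 5090 mm².
T = A_s f_y = 5090 × 420 = 2137800 N = 2137.8 kN.
From C = T: a = T/(0.85 f'_c b) = 2137800/(0.85 × 21.1 × 450) = 264.88 mm.
M_n = T(d − a/2) = 2137.8 kN × (845 − 132.44) mm = 1523.31 kN·m.

M_n ≈ 1520 kN·m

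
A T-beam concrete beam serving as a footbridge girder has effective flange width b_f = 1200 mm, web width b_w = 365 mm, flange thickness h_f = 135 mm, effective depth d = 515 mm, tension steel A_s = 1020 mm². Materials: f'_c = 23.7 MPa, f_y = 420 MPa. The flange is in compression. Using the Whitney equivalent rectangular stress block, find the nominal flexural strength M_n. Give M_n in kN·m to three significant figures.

M_n ≈ 217 kN·m

Tension: T = A_s f_y = 1020 × 420 = 428400 N.
Try a within the flange: a = T/(0.85 f'_c b_f) = 428400/(0.85 × 23.7 × 1200) = 17.72 mm.
Since a = 17.72 ≤ h_f = 135 mm, the stress block lies entirely in the flange; analyse as a rectangular beam of width b_f.
M_n = T(d − a/2) = 428400 × (515 − 8.86) = 216.83 × 10⁶ N·mm.
M_n = 216.83 kN·m.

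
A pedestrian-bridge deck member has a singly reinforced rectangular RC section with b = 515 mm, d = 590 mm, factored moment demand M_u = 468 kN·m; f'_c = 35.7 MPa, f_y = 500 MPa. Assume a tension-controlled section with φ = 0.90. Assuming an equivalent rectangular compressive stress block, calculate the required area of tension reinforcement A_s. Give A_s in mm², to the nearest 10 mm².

M_n = M_u/φ = 468/0.90 = 520 kN·m.
With M_n = 0.85 f'_c a b (d − a/2), solve the quadratic for a:
a = d − √(d² − 2M_n/(0.85 f'_c b)) = 590 − √(590² − 2 × 520×10⁶/(0.85 × 35.7 × 515)) = 59.39 mm.
A_s = 0.85 f'_c a b / f_y = 0.85 × 35.7 × 59.39 × 515 / 500 = 1856.3 mm².

A_s ≈ 1860 mm²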